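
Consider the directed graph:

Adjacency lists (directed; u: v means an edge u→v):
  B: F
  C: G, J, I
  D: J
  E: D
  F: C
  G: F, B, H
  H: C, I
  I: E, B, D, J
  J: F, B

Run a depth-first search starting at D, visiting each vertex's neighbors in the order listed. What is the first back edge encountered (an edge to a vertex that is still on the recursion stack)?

G→F

DFS from D (visiting each vertex's neighbors in the order listed); mark gray on enter, black on exit:
D gray
  J gray
    F gray
      C gray
        G gray
          G→F: F is gray → back edge
First back edge: G → F.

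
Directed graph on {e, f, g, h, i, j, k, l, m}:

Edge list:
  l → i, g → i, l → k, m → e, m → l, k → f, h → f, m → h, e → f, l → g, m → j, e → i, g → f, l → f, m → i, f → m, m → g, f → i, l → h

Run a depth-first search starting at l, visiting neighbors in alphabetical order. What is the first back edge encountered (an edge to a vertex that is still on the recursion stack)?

e->f

DFS from l (visiting neighbors in alphabetical order); mark gray on enter, black on exit:
l gray
  f gray
    i gray
    i black
    m gray
      e gray
        e→f: f is gray → back edge
First back edge: e → f.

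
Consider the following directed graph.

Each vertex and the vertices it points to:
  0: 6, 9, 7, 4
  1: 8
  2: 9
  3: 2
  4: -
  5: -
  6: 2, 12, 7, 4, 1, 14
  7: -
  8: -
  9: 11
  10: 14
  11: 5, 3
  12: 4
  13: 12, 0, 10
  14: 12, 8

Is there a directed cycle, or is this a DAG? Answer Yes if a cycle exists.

Yes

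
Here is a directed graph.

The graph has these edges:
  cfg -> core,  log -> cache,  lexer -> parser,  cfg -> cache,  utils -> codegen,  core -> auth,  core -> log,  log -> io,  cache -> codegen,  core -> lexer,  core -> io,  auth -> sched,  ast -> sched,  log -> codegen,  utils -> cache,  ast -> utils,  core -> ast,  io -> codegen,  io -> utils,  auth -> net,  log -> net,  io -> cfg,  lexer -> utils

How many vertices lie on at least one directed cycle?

A vertex is on a directed cycle iff it belongs to a strongly connected component of size ≥ 2 (or has a self-loop).
The vertices on cycles are {io, cfg, log, core} — 4 in total.

4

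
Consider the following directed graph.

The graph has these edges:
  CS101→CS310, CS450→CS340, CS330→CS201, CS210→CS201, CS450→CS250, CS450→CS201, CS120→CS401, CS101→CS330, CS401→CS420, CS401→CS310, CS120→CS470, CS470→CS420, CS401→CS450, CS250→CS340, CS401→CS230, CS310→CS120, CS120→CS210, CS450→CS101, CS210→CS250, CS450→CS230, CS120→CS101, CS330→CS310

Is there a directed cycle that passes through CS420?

CS420 lies on a cycle iff there is a path from CS420 back to itself.
Exploring from CS420, it never reaches itself; equivalently, its strongly connected component is a singleton.

No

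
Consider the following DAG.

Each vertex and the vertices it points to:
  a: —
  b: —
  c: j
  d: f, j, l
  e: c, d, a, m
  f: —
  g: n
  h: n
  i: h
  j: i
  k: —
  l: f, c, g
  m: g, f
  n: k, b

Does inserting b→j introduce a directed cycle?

Yes

Adding b→j creates a cycle iff j can already reach b.
Path from j: j → i → h → n → b.
So j → … → b → j is a cycle.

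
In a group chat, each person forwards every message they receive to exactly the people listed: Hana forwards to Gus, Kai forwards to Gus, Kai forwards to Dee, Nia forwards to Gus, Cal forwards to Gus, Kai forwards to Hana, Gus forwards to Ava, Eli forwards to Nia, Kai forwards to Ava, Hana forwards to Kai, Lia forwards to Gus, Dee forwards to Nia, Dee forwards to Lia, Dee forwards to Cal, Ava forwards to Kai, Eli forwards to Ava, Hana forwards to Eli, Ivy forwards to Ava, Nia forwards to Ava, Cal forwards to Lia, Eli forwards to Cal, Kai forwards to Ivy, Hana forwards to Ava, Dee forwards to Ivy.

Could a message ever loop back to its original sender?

Yes

DFS with white/gray/black marking, starting from Ivy:
Ivy gray
  Ava gray
    Kai gray
      Kai→Ivy: Ivy is gray → back edge
Back edge found, so a cycle exists: Ivy → Ava → Kai → Ivy.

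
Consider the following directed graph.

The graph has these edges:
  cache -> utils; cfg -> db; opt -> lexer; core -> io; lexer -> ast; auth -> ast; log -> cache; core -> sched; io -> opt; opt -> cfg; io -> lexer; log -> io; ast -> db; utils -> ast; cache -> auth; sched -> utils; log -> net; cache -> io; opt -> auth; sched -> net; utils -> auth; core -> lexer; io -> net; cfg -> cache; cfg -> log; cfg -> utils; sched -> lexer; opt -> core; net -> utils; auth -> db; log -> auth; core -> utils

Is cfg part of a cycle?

Yes

cfg is on a cycle iff cfg can reach itself via ≥1 edge.
cfg → cache → io → opt → cfg — yes.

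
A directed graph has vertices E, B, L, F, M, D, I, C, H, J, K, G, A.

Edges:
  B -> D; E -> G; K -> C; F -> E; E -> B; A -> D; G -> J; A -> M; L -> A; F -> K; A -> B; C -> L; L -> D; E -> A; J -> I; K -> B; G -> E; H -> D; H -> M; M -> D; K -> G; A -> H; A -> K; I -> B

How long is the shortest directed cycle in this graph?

2

For each vertex v, BFS finds the shortest path from v back to v.
The shortest such closed walk is G → E → G, length 2.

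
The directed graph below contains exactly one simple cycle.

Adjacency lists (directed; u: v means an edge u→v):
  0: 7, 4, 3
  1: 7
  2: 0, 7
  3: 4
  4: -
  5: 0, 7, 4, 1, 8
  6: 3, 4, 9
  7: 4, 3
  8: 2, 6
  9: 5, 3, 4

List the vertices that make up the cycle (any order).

5, 6, 8, 9

DFS with gray/black marking from 5:
5 gray
  0 gray
    7 gray
      4 gray
      4 black
      3 gray
        3→4: 4 black — skip
      3 black
    7 black
    0→4: 4 black — skip
    0→3: 3 black — skip
  0 black
  5→7: 7 black — skip
  5→4: 4 black — skip
  1 gray
    1→7: 7 black — skip
  1 black
  8 gray
    2 gray
      2→0: 0 black — skip
      2→7: 7 black — skip
    2 black
    6 gray
      6→3: 3 black — skip
      6→4: 4 black — skip
      9 gray
        9→5: 5 is gray → back edge
Back edge closes the cycle 5 → 8 → 6 → 9 → 5; its vertices are {5, 6, 8, 9}.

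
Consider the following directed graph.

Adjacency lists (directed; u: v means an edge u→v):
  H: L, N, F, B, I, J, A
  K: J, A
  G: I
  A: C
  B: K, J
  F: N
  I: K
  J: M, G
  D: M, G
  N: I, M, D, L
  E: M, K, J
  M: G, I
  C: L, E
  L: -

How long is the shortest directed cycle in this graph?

For each vertex v, BFS finds the shortest path from v back to v.
The shortest such closed walk is A → C → E → K → A, length 4.

4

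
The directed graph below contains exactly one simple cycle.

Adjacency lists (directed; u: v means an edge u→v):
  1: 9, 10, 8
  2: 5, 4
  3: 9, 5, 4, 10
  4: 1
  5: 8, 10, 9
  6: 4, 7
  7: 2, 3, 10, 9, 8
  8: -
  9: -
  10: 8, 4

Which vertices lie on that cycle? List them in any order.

1, 4, 10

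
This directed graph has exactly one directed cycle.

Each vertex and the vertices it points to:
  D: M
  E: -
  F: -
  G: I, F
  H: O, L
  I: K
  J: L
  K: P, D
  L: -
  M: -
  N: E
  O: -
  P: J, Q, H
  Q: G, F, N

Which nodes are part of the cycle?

G, I, K, P, Q

DFS with gray/black marking from K:
K gray
  P gray
    J gray
      L gray
      L black
    J black
    Q gray
      G gray
        I gray
          I→K: K is gray → back edge
Back edge closes the cycle K → P → Q → G → I → K; its vertices are {G, I, K, P, Q}.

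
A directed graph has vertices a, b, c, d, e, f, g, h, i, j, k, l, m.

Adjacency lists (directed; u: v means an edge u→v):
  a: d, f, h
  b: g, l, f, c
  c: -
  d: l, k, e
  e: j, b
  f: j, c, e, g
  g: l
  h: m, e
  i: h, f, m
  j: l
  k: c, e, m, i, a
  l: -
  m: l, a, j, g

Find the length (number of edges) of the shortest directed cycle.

For each vertex v, BFS finds the shortest path from v back to v.
The shortest such closed walk is k → a → d → k, length 3.

3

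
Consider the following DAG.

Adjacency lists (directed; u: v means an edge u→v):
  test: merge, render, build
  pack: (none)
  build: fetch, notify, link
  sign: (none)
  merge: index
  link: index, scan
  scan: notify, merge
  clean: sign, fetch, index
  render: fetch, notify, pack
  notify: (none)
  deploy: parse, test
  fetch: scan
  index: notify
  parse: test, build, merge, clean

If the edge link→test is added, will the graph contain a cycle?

Yes

Adding link→test creates a cycle iff test can already reach link.
Path from test: test → build → link.
So test → … → link → test is a cycle.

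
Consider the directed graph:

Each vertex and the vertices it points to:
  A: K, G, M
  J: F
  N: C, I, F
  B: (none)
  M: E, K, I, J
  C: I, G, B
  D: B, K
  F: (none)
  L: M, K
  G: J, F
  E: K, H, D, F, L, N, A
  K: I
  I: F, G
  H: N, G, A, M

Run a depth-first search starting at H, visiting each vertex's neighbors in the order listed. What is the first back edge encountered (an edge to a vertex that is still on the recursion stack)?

E->H

DFS from H (visiting each vertex's neighbors in the order listed); mark gray on enter, black on exit:
H gray
  N gray
    C gray
      I gray
        F gray
        F black
        G gray
          J gray
            J→F: F black — skip
          J black
          G→F: F black — skip
        G black
      I black
      C→G: G black — skip
      B gray
      B black
    C black
    N→I: I black — skip
    N→F: F black — skip
  N black
  H→G: G black — skip
  A gray
    K gray
      K→I: I black — skip
    K black
    A→G: G black — skip
    M gray
      E gray
        E→K: K black — skip
        E→H: H is gray → back edge
First back edge: E → H.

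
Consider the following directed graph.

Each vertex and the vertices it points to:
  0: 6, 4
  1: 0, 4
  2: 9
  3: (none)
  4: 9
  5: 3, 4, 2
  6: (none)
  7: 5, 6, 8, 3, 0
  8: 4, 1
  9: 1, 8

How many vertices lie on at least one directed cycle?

A vertex is on a directed cycle iff it belongs to a strongly connected component of size ≥ 2 (or has a self-loop).
The vertices on cycles are {0, 1, 4, 8, 9} — 5 in total.

5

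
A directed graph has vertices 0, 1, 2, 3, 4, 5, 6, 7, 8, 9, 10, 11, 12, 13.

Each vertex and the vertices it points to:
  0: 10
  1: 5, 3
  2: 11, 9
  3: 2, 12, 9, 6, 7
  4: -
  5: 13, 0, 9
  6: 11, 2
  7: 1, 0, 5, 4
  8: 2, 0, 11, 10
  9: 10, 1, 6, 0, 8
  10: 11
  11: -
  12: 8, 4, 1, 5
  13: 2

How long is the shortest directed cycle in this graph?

3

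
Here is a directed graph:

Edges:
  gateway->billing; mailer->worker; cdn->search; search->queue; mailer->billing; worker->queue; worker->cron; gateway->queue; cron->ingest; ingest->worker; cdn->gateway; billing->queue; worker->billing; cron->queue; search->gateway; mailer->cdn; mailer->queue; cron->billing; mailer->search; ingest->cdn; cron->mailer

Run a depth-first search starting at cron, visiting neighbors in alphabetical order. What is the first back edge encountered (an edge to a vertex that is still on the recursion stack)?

DFS from cron (visiting neighbors in alphabetical order); mark gray on enter, black on exit:
cron gray
  billing gray
    queue gray
    queue black
  billing black
  ingest gray
    cdn gray
      gateway gray
        gateway→billing: billing black — skip
        gateway→queue: queue black — skip
      gateway black
      search gray
        search→gateway: gateway black — skip
        search→queue: queue black — skip
      search black
    cdn black
    worker gray
      worker→billing: billing black — skip
      worker→cron: cron is gray → back edge
First back edge: worker → cron.

worker→cron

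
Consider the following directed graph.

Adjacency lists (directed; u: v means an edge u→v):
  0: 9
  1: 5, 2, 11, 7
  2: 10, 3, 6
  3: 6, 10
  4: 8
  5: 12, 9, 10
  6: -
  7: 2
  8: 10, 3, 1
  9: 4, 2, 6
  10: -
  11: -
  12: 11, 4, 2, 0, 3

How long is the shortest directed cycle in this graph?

For each vertex v, BFS finds the shortest path from v back to v.
The shortest such closed walk is 1 → 5 → 9 → 4 → 8 → 1, length 5.

5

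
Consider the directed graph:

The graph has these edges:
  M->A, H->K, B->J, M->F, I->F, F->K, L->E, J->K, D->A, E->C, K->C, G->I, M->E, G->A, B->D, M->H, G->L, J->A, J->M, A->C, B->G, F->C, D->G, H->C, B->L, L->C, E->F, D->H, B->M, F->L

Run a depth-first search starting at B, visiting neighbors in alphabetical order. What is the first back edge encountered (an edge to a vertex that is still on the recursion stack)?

DFS from B (visiting neighbors in alphabetical order); mark gray on enter, black on exit:
B gray
  D gray
    A gray
      C gray
      C black
    A black
    G gray
      G→A: A black — skip
      I gray
        F gray
          F→C: C black — skip
          K gray
            K→C: C black — skip
          K black
          L gray
            L→C: C black — skip
            E gray
              E→C: C black — skip
              E→F: F is gray → back edge
First back edge: E → F.

E→F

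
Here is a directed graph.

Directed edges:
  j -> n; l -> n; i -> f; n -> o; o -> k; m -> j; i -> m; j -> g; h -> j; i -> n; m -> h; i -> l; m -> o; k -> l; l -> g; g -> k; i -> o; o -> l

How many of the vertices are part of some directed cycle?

A vertex is on a directed cycle iff it belongs to a strongly connected component of size ≥ 2 (or has a self-loop).
The vertices on cycles are {g, k, l, n, o} — 5 in total.

5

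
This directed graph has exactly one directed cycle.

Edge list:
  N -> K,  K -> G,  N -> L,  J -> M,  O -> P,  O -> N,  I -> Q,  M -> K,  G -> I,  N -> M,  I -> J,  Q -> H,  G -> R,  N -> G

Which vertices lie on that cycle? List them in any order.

G, I, J, K, M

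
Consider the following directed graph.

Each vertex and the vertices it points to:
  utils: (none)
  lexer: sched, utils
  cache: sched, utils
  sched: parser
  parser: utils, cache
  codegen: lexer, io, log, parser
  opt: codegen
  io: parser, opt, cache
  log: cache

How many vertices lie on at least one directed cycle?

A vertex is on a directed cycle iff it belongs to a strongly connected component of size ≥ 2 (or has a self-loop).
The vertices on cycles are {io, opt, cache, sched, parser, codegen} — 6 in total.

6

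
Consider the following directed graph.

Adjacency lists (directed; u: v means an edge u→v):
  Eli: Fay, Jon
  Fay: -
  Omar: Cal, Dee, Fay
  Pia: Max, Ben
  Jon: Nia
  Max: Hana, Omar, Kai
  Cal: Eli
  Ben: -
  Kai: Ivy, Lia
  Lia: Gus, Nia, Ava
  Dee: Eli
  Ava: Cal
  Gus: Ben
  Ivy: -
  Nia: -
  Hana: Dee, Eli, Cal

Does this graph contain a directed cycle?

No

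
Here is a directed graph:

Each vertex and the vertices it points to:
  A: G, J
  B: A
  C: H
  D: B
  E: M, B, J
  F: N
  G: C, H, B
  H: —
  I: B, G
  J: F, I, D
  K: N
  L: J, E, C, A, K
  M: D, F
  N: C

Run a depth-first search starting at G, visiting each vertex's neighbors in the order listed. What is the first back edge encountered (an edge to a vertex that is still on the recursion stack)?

DFS from G (visiting each vertex's neighbors in the order listed); mark gray on enter, black on exit:
G gray
  C gray
    H gray
    H black
  C black
  G→H: H black — skip
  B gray
    A gray
      A→G: G is gray → back edge
First back edge: A → G.

A->G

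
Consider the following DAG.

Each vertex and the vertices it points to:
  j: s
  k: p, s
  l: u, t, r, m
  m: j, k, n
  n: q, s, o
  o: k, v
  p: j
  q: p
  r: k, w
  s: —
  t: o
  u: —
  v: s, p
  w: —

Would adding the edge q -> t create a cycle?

Adding q→t creates a cycle iff t can already reach q.
Explore from t: no path reaches q. The graph stays acyclic.

No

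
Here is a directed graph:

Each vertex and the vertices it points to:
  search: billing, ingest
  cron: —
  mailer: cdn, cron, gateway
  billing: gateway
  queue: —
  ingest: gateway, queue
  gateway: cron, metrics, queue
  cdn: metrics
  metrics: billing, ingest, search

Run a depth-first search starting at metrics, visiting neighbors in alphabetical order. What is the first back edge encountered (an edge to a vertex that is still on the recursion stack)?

DFS from metrics (visiting neighbors in alphabetical order); mark gray on enter, black on exit:
metrics gray
  billing gray
    gateway gray
      cron gray
      cron black
      gateway→metrics: metrics is gray → back edge
First back edge: gateway → metrics.

gateway->metrics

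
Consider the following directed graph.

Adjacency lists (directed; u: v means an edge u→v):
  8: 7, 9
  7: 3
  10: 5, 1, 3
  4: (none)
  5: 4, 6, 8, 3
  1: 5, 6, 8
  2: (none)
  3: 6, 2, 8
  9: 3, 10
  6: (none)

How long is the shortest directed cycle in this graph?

For each vertex v, BFS finds the shortest path from v back to v.
The shortest such closed walk is 8 → 7 → 3 → 8, length 3.

3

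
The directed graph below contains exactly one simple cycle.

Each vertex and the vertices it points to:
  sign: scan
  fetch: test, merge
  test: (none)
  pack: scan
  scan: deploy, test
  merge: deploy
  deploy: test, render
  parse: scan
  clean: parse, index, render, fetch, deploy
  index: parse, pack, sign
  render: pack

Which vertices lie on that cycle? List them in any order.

pack, scan, deploy, render

DFS with gray/black marking from render:
render gray
  pack gray
    scan gray
      deploy gray
        test gray
        test black
        deploy→render: render is gray → back edge
Back edge closes the cycle render → pack → scan → deploy → render; its vertices are {pack, scan, deploy, render}.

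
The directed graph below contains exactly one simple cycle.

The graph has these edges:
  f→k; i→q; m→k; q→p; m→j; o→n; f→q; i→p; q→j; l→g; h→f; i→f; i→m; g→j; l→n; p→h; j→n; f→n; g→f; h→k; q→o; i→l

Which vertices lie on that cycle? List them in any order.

DFS with gray/black marking from q:
q gray
  o gray
    n gray
    n black
  o black
  j gray
    j→n: n black — skip
  j black
  p gray
    h gray
      k gray
      k black
      f gray
        f→q: q is gray → back edge
Back edge closes the cycle q → p → h → f → q; its vertices are {f, h, p, q}.

f, h, p, q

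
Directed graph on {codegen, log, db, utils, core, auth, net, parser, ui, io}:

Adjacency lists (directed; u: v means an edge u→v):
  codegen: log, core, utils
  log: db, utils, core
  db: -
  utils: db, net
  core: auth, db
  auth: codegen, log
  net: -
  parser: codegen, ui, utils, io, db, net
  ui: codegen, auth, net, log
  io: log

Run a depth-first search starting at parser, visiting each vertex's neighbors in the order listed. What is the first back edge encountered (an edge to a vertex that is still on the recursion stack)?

auth->codegen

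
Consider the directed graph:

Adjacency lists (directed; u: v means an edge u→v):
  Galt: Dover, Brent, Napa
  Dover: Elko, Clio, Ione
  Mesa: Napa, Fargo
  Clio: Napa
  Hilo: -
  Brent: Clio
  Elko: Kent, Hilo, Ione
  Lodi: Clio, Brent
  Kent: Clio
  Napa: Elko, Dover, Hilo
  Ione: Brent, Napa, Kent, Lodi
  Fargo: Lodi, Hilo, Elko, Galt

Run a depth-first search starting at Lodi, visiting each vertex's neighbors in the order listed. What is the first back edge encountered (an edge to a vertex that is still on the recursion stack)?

DFS from Lodi (visiting each vertex's neighbors in the order listed); mark gray on enter, black on exit:
Lodi gray
  Clio gray
    Napa gray
      Elko gray
        Kent gray
          Kent→Clio: Clio is gray → back edge
First back edge: Kent → Clio.

Kent→Clio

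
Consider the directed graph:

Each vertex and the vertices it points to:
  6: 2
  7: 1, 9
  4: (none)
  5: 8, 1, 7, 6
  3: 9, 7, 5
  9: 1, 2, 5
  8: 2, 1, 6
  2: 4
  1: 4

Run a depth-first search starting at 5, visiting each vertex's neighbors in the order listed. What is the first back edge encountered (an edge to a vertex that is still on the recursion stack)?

9→5

DFS from 5 (visiting each vertex's neighbors in the order listed); mark gray on enter, black on exit:
5 gray
  8 gray
    2 gray
      4 gray
      4 black
    2 black
    1 gray
      1→4: 4 black — skip
    1 black
    6 gray
      6→2: 2 black — skip
    6 black
  8 black
  5→1: 1 black — skip
  7 gray
    7→1: 1 black — skip
    9 gray
      9→1: 1 black — skip
      9→2: 2 black — skip
      9→5: 5 is gray → back edge
First back edge: 9 → 5.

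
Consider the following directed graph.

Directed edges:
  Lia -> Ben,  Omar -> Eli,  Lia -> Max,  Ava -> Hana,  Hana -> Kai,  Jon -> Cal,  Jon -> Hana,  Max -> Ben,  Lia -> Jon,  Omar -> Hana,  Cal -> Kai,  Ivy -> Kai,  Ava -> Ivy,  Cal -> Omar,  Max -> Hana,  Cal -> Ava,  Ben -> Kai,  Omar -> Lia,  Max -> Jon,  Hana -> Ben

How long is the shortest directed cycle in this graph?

4

For each vertex v, BFS finds the shortest path from v back to v.
The shortest such closed walk is Cal → Omar → Lia → Jon → Cal, length 4.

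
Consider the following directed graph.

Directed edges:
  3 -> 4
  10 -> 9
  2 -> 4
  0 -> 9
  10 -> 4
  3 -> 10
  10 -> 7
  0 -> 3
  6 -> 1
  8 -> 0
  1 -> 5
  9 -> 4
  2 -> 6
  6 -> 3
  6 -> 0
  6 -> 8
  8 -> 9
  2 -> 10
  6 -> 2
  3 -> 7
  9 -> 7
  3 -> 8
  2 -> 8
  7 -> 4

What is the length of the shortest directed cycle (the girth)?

2

For each vertex v, BFS finds the shortest path from v back to v.
The shortest such closed walk is 6 → 2 → 6, length 2.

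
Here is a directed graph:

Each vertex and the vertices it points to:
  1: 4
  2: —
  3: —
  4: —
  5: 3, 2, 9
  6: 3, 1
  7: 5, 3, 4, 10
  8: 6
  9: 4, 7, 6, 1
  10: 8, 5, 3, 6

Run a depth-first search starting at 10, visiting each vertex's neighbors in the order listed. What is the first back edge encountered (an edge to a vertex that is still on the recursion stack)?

7->5

DFS from 10 (visiting each vertex's neighbors in the order listed); mark gray on enter, black on exit:
10 gray
  8 gray
    6 gray
      3 gray
      3 black
      1 gray
        4 gray
        4 black
      1 black
    6 black
  8 black
  5 gray
    5→3: 3 black — skip
    2 gray
    2 black
    9 gray
      9→4: 4 black — skip
      7 gray
        7→5: 5 is gray → back edge
First back edge: 7 → 5.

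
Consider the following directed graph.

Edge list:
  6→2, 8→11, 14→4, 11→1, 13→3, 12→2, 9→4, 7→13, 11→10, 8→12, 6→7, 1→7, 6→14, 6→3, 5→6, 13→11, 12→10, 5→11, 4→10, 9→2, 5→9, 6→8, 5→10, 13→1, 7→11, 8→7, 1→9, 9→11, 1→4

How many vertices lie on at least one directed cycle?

A vertex is on a directed cycle iff it belongs to a strongly connected component of size ≥ 2 (or has a self-loop).
The vertices on cycles are {1, 7, 9, 11, 13} — 5 in total.

5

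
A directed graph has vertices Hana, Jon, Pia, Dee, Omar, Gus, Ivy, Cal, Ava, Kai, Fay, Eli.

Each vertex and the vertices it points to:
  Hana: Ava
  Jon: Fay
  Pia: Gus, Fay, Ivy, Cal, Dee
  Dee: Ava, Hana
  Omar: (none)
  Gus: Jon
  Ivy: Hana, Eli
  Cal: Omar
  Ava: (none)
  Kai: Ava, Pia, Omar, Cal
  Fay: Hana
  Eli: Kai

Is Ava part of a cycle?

Ava lies on a cycle iff there is a path from Ava back to itself.
Exploring from Ava, it never reaches itself; equivalently, its strongly connected component is a singleton.

No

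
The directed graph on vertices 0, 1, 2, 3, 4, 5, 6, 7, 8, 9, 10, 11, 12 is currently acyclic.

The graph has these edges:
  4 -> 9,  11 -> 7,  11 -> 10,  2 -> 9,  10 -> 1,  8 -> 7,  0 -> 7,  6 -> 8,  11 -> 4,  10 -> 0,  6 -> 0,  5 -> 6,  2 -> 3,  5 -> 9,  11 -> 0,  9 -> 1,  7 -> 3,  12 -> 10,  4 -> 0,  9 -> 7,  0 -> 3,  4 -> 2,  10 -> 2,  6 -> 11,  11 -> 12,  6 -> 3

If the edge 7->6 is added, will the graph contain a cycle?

Yes

Adding 7→6 creates a cycle iff 6 can already reach 7.
Path from 6: 6 → 11 → 7.
So 6 → … → 7 → 6 is a cycle.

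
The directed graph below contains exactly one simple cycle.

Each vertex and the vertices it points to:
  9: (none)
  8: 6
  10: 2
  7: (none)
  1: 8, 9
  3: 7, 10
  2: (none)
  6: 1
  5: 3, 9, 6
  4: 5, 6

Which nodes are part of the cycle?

1, 6, 8

DFS with gray/black marking from 6:
6 gray
  1 gray
    8 gray
      8→6: 6 is gray → back edge
Back edge closes the cycle 6 → 1 → 8 → 6; its vertices are {1, 6, 8}.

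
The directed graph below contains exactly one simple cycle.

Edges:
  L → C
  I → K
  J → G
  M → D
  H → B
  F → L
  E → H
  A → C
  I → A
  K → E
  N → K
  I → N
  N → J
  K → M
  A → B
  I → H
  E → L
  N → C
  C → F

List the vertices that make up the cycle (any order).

C, F, L

DFS with gray/black marking from C:
C gray
  F gray
    L gray
      L→C: C is gray → back edge
Back edge closes the cycle C → F → L → C; its vertices are {C, F, L}.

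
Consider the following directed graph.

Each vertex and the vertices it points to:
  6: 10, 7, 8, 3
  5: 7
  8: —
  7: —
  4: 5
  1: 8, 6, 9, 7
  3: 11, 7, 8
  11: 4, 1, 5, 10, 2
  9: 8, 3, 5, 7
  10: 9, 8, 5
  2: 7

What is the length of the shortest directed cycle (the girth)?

4

For each vertex v, BFS finds the shortest path from v back to v.
The shortest such closed walk is 11 → 10 → 9 → 3 → 11, length 4.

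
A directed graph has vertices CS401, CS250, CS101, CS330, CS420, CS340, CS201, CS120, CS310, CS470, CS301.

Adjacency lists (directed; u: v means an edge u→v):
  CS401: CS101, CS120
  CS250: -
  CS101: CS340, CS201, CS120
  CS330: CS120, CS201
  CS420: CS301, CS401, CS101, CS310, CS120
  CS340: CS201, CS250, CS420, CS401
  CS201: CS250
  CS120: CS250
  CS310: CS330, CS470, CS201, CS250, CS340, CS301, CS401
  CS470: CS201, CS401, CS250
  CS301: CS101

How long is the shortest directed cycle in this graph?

3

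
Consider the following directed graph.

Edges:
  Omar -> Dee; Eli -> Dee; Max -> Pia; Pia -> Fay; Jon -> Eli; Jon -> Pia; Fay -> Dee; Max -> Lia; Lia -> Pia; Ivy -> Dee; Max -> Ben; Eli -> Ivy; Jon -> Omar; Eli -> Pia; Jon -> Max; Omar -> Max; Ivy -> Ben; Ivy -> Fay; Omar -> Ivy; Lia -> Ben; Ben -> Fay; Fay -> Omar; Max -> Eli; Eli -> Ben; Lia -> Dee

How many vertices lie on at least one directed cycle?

8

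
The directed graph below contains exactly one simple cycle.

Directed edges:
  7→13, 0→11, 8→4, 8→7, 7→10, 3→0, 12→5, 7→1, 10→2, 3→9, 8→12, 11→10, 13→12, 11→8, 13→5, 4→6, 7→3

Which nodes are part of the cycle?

0, 3, 7, 8, 11

DFS with gray/black marking from 8:
8 gray
  7 gray
    1 gray
    1 black
    3 gray
      9 gray
      9 black
      0 gray
        11 gray
          10 gray
            2 gray
            2 black
          10 black
          11→8: 8 is gray → back edge
Back edge closes the cycle 8 → 7 → 3 → 0 → 11 → 8; its vertices are {0, 3, 7, 8, 11}.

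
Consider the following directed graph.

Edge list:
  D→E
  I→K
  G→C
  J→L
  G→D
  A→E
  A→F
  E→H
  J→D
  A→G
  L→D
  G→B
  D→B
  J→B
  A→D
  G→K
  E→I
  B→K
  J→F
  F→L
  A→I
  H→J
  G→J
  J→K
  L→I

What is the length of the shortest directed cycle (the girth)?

4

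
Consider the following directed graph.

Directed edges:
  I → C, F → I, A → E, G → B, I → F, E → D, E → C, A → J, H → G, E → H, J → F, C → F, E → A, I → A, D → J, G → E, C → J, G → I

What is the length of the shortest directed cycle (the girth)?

2

For each vertex v, BFS finds the shortest path from v back to v.
The shortest such closed walk is E → A → E, length 2.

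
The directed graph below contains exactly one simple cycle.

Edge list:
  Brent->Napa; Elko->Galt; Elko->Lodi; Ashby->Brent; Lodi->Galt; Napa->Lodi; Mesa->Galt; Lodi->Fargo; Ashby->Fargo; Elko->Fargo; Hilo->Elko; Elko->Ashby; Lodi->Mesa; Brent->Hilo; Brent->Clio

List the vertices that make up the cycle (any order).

Elko, Hilo, Ashby, Brent

DFS with gray/black marking from Brent:
Brent gray
  Hilo gray
    Elko gray
      Fargo gray
      Fargo black
      Galt gray
      Galt black
      Lodi gray
        Lodi→Galt: Galt black — skip
        Mesa gray
          Mesa→Galt: Galt black — skip
        Mesa black
        Lodi→Fargo: Fargo black — skip
      Lodi black
      Ashby gray
        Ashby→Fargo: Fargo black — skip
        Ashby→Brent: Brent is gray → back edge
Back edge closes the cycle Brent → Hilo → Elko → Ashby → Brent; its vertices are {Elko, Hilo, Ashby, Brent}.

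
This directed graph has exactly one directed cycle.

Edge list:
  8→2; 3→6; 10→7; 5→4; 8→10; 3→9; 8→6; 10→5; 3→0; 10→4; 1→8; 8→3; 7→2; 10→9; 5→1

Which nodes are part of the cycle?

1, 5, 8, 10

DFS with gray/black marking from 8:
8 gray
  6 gray
  6 black
  2 gray
  2 black
  3 gray
    9 gray
    9 black
    3→6: 6 black — skip
    0 gray
    0 black
  3 black
  10 gray
    10→9: 9 black — skip
    7 gray
      7→2: 2 black — skip
    7 black
    4 gray
    4 black
    5 gray
      1 gray
        1→8: 8 is gray → back edge
Back edge closes the cycle 8 → 10 → 5 → 1 → 8; its vertices are {1, 5, 8, 10}.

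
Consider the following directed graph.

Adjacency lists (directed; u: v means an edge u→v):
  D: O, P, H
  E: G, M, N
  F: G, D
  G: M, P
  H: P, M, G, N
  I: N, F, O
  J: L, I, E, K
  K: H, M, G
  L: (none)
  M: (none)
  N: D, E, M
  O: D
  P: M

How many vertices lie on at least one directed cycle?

A vertex is on a directed cycle iff it belongs to a strongly connected component of size ≥ 2 (or has a self-loop).
The vertices on cycles are {D, E, H, N, O} — 5 in total.

5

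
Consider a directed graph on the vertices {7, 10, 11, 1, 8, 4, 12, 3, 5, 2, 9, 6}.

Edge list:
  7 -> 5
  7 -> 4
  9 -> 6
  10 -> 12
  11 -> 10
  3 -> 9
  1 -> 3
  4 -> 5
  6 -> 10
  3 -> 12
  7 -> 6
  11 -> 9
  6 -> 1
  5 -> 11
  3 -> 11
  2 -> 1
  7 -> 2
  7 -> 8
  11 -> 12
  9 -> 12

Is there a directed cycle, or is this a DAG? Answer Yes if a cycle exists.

Yes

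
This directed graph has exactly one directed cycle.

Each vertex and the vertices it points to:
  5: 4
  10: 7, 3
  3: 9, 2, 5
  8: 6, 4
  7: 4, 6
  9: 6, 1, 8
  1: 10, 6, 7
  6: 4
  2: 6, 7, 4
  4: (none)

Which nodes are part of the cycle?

1, 3, 9, 10

DFS with gray/black marking from 3:
3 gray
  9 gray
    6 gray
      4 gray
      4 black
    6 black
    1 gray
      10 gray
        7 gray
          7→4: 4 black — skip
          7→6: 6 black — skip
        7 black
        10→3: 3 is gray → back edge
Back edge closes the cycle 3 → 9 → 1 → 10 → 3; its vertices are {1, 3, 9, 10}.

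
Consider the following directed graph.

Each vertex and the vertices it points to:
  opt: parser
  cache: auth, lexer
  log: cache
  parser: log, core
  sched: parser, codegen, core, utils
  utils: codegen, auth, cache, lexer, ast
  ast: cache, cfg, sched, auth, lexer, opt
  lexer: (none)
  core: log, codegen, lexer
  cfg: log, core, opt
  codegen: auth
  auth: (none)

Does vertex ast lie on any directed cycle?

Yes

ast is on a cycle iff ast can reach itself via ≥1 edge.
ast → sched → utils → ast — yes.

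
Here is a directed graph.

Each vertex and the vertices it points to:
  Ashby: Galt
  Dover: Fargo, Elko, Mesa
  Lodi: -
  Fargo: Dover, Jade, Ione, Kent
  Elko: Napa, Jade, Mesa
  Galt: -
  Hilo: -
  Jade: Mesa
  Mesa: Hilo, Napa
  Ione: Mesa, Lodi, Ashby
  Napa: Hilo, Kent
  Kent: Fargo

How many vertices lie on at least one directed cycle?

8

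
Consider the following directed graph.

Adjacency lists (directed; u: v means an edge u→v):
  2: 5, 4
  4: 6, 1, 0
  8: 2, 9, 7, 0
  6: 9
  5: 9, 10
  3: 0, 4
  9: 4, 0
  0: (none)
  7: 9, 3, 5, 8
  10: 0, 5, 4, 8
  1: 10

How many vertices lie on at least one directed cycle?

10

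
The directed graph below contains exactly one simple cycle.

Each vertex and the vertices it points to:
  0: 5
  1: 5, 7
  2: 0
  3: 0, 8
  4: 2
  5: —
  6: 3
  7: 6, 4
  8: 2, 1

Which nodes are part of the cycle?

DFS with gray/black marking from 7:
7 gray
  6 gray
    3 gray
      0 gray
        5 gray
        5 black
      0 black
      8 gray
        2 gray
          2→0: 0 black — skip
        2 black
        1 gray
          1→5: 5 black — skip
          1→7: 7 is gray → back edge
Back edge closes the cycle 7 → 6 → 3 → 8 → 1 → 7; its vertices are {1, 3, 6, 7, 8}.

1, 3, 6, 7, 8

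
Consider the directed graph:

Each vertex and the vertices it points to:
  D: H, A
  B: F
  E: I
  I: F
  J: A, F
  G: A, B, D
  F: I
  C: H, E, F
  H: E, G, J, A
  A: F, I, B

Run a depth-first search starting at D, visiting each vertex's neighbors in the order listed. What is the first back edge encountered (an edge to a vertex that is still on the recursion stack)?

F->I

DFS from D (visiting each vertex's neighbors in the order listed); mark gray on enter, black on exit:
D gray
  H gray
    E gray
      I gray
        F gray
          F→I: I is gray → back edge
First back edge: F → I.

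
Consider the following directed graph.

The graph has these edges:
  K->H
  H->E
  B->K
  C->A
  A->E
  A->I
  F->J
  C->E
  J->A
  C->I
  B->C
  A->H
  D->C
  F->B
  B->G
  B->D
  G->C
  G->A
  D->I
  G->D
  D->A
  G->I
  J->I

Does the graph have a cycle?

No

DFS with white/gray/black marking, starting from H:
H gray
  E gray
  E black
H black
A gray
  I gray
  I black
  A→H: H black — skip
  A→E: E black — skip
A black
B gray
  D gray
    C gray
      C→E: E black — skip
      C→I: I black — skip
      C→A: A black — skip
    C black
    D→I: I black — skip
    D→A: A black — skip
  D black
  K gray
    K→H: H black — skip
  K black
  G gray
    G→C: C black — skip
    G→I: I black — skip
    G→A: A black — skip
    G→D: D black — skip
  G black
  B→C: C black — skip
B black
F gray
  F→B: B black — skip
  J gray
    J→I: I black — skip
    J→A: A black — skip
  J black
F black
Every edge goes to a white or black vertex — no back edge, so the graph is acyclic.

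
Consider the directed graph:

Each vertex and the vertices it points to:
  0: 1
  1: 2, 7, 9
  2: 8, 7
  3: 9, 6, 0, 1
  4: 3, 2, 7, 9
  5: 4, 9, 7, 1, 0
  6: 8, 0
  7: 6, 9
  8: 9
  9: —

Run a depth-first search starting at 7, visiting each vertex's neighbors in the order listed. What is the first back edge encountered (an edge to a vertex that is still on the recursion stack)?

DFS from 7 (visiting each vertex's neighbors in the order listed); mark gray on enter, black on exit:
7 gray
  6 gray
    8 gray
      9 gray
      9 black
    8 black
    0 gray
      1 gray
        2 gray
          2→8: 8 black — skip
          2→7: 7 is gray → back edge
First back edge: 2 → 7.

2->7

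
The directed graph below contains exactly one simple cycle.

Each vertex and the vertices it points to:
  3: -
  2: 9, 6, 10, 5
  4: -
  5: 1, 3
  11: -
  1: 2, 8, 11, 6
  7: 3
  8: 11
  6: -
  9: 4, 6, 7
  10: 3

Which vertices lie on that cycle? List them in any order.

1, 2, 5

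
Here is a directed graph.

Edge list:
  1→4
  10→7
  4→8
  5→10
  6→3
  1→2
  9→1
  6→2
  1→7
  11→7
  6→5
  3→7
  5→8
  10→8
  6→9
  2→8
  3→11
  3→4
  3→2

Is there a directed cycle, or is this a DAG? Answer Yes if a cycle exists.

No

DFS with white/gray/black marking, starting from 8:
8 gray
8 black
1 gray
  7 gray
  7 black
  2 gray
    2→8: 8 black — skip
  2 black
  4 gray
    4→8: 8 black — skip
  4 black
1 black
3 gray
  3→4: 4 black — skip
  3→2: 2 black — skip
  3→7: 7 black — skip
  11 gray
    11→7: 7 black — skip
  11 black
3 black
5 gray
  5→8: 8 black — skip
  10 gray
    10→7: 7 black — skip
    10→8: 8 black — skip
  10 black
5 black
6 gray
  6→2: 2 black — skip
  9 gray
    9→1: 1 black — skip
  9 black
  6→3: 3 black — skip
  6→5: 5 black — skip
6 black
Every edge goes to a white or black vertex — no back edge, so the graph is acyclic.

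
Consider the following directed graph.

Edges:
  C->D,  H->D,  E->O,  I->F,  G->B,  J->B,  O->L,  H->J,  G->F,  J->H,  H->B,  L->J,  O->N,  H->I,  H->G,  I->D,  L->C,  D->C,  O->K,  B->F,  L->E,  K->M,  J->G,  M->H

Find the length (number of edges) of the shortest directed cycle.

For each vertex v, BFS finds the shortest path from v back to v.
The shortest such closed walk is C → D → C, length 2.

2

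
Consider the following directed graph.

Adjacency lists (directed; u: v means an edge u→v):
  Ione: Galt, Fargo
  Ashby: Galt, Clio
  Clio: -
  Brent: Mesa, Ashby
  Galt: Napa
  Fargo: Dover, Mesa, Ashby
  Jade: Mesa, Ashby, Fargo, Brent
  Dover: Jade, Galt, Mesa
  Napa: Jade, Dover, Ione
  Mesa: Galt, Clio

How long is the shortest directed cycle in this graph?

For each vertex v, BFS finds the shortest path from v back to v.
The shortest such closed walk is Napa → Dover → Galt → Napa, length 3.

3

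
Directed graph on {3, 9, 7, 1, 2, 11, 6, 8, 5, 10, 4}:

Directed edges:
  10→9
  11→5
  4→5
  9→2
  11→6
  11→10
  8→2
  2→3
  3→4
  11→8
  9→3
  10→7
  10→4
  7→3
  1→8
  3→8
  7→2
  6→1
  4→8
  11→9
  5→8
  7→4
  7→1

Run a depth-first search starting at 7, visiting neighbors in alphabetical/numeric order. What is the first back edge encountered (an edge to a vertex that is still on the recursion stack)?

DFS from 7 (visiting neighbors in alphabetical/numeric order); mark gray on enter, black on exit:
7 gray
  1 gray
    8 gray
      2 gray
        3 gray
          4 gray
            5 gray
              5→8: 8 is gray → back edge
First back edge: 5 → 8.

5->8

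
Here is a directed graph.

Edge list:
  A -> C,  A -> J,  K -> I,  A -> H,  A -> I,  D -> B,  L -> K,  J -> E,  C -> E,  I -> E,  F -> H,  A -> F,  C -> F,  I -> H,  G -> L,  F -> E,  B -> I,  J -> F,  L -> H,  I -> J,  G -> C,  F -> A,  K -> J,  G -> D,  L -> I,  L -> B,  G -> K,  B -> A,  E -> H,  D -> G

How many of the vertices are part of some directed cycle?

7

A vertex is on a directed cycle iff it belongs to a strongly connected component of size ≥ 2 (or has a self-loop).
The vertices on cycles are {A, C, D, F, G, I, J} — 7 in total.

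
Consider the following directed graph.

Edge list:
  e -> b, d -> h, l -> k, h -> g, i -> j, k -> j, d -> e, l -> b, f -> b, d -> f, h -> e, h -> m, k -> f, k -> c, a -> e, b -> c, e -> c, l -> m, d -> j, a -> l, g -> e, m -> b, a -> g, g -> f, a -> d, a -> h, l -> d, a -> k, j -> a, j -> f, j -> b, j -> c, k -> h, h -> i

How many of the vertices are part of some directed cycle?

7

A vertex is on a directed cycle iff it belongs to a strongly connected component of size ≥ 2 (or has a self-loop).
The vertices on cycles are {a, d, h, i, j, k, l} — 7 in total.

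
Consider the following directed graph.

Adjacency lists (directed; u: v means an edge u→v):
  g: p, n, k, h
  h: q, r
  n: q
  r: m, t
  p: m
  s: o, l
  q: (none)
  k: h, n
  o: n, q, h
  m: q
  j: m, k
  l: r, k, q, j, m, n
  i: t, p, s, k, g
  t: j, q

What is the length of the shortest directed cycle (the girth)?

5

For each vertex v, BFS finds the shortest path from v back to v.
The shortest such closed walk is t → j → k → h → r → t, length 5.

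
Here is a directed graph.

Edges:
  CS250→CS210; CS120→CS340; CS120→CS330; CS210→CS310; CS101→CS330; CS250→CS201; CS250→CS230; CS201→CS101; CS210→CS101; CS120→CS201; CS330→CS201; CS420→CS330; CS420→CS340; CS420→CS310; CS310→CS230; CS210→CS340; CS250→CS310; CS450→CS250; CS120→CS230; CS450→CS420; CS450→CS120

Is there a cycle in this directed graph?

Yes

DFS with white/gray/black marking, starting from CS420:
CS420 gray
  CS340 gray
  CS340 black
  CS330 gray
    CS201 gray
      CS101 gray
        CS101→CS330: CS330 is gray → back edge
Back edge found, so a cycle exists: CS330 → CS201 → CS101 → CS330.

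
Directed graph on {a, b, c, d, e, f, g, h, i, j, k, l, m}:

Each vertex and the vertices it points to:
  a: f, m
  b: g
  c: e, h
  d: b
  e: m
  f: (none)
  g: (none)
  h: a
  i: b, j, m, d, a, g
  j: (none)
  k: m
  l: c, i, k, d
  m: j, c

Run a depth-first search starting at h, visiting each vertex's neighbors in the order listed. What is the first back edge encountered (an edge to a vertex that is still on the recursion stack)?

e→m

DFS from h (visiting each vertex's neighbors in the order listed); mark gray on enter, black on exit:
h gray
  a gray
    f gray
    f black
    m gray
      j gray
      j black
      c gray
        e gray
          e→m: m is gray → back edge
First back edge: e → m.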